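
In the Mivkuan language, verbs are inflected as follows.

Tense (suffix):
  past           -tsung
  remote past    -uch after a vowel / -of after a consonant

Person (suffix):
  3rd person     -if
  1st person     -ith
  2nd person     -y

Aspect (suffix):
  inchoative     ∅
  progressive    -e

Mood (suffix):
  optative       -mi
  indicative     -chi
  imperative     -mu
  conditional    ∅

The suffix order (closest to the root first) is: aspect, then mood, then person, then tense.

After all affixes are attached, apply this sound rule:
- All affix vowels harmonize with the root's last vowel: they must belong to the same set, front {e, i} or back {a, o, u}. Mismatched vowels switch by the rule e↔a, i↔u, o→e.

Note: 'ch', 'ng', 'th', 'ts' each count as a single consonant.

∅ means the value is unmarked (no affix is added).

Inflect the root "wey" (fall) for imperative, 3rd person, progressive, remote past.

weyemiifef

Attach aspect progressive -e → weye.
Attach mood imperative -mu → weyemu.
Attach person 3rd person -if → weyemuif.
Attach tense remote past -of (after consonant 'f') → weyemuifof.
Apply vowel harmony: weyemuifof → weyemiifef.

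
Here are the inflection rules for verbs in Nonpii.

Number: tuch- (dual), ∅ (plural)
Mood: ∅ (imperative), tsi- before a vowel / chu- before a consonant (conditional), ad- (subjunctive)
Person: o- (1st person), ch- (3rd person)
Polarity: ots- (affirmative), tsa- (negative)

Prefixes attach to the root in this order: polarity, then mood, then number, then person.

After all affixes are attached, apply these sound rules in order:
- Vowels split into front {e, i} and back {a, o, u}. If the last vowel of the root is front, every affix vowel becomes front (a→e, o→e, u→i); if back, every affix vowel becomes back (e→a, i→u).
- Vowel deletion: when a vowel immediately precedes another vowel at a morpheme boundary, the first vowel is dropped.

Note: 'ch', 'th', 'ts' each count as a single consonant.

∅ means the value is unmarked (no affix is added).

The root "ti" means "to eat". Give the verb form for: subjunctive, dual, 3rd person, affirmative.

chtichedetsti

Attach polarity affirmative ots- → otsti.
Attach mood subjunctive ad- → adotsti.
Attach number dual tuch- → tuchadotsti.
Attach person 3rd person ch- → chtuchadotsti.
Apply vowel harmony: chtuchadotsti → chtichedetsti.
Vowel deletion: no change.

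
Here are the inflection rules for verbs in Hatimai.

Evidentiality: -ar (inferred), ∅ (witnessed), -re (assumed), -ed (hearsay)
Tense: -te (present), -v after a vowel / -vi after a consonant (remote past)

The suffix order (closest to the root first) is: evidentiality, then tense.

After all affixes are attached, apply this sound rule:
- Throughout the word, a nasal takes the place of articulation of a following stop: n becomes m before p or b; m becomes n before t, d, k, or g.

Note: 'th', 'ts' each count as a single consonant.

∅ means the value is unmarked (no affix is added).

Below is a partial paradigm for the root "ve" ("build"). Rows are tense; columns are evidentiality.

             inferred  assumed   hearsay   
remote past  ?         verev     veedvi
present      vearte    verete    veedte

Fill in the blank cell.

Attach evidentiality inferred -ar → vear.
Attach tense remote past -vi (after consonant 'r') → vearvi.
Nasal assimilation: no change.

vearvi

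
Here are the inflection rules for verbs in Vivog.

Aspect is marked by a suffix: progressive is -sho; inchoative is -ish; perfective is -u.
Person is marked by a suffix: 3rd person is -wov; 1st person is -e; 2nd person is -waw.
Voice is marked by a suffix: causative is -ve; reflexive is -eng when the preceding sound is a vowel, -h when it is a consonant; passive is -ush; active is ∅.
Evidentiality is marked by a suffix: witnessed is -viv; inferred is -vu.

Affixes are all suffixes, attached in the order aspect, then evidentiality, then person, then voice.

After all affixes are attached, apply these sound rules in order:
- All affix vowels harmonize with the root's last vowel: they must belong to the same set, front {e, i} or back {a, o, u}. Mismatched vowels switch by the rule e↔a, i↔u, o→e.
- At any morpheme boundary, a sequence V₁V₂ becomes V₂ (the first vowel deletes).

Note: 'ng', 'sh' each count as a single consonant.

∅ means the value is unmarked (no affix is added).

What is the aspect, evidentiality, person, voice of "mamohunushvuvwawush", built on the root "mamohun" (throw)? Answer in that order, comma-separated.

inchoative, witnessed, 2nd person, passive

Segment: mamohun-ish-viv-waw-ush.
aspect: -ish → inchoative.
evidentiality: -viv → witnessed.
person: -waw → 2nd person.
voice: -ush → passive.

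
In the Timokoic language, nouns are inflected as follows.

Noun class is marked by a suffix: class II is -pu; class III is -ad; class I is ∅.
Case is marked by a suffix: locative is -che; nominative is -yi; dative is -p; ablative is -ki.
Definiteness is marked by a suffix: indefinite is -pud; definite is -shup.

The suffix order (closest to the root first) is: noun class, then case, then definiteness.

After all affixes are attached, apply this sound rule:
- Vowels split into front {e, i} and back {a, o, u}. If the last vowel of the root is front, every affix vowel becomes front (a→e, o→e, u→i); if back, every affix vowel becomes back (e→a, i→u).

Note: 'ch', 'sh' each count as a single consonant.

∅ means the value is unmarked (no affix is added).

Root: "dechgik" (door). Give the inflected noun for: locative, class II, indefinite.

Attach noun class class II -pu → dechgikpu.
Attach case locative -che → dechgikpuche.
Attach definiteness indefinite -pud → dechgikpuchepud.
Apply vowel harmony: dechgikpuchepud → dechgikpichepid.

dechgikpichepid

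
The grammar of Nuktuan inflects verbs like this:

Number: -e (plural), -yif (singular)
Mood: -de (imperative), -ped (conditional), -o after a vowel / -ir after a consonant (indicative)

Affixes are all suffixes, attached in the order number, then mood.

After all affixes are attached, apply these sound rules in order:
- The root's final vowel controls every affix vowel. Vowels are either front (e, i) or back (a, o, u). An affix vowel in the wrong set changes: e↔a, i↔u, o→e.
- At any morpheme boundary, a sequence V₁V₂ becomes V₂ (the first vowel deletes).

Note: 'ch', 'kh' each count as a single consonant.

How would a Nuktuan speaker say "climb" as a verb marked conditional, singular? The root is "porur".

poruryufpad

Attach number singular -yif → poruryif.
Attach mood conditional -ped → poruryifped.
Apply vowel harmony: poruryifped → poruryufpad.
Vowel deletion: no change.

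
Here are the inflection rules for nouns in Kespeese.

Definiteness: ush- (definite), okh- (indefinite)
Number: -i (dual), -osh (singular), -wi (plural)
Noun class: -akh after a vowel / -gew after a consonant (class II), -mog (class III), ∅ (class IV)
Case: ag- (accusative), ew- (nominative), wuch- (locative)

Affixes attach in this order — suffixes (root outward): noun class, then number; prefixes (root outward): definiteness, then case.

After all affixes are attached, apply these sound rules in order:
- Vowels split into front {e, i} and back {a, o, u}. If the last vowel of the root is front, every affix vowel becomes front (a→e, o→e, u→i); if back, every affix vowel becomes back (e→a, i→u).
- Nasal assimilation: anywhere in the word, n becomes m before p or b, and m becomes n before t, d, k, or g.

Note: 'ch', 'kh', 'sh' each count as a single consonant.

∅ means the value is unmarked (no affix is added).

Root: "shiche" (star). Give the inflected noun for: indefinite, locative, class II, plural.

Attach noun class class II -akh (after vowel 'e') → shicheakh.
Attach definiteness indefinite okh- → okhshicheakh.
Attach case locative wuch- → wuchokhshicheakh.
Attach number plural -wi → wuchokhshicheakhwi.
Apply vowel harmony: wuchokhshicheakhwi → wichekhshicheekhwi.
Nasal assimilation: no change.

wichekhshicheekhwi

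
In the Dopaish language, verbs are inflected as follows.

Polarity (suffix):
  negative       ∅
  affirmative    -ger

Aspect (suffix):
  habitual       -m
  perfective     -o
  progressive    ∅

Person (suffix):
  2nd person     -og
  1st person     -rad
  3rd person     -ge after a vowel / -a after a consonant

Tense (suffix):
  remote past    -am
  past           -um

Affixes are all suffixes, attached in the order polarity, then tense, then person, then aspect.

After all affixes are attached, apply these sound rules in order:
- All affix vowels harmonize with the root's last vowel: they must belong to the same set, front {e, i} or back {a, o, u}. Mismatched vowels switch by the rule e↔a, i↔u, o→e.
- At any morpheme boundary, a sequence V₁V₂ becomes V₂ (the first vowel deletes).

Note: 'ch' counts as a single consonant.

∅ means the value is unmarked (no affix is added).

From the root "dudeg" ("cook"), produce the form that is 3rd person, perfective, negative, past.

dudegime

polarity = negative: zero marking, form stays dudeg.
Attach tense past -um → dudegum.
Attach person 3rd person -a (after consonant 'm') → dudeguma.
Attach aspect perfective -o → dudegumao.
Apply vowel harmony: dudegumao → dudegimee.
Apply vowel deletion: dudegimee → dudegime.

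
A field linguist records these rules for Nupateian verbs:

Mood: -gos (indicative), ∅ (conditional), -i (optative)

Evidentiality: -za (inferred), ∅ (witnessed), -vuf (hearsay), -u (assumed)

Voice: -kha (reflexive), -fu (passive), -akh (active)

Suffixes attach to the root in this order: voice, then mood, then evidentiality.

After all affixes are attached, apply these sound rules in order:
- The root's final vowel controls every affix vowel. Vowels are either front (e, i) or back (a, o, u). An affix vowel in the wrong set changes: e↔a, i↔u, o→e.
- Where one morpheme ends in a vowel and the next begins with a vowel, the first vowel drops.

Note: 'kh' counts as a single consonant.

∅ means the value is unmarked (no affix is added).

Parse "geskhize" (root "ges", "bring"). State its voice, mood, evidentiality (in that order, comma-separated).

Segment: ges-kha-i-za.
voice: -kha → reflexive.
mood: -i → optative.
evidentiality: -za → inferred.

reflexive, optative, inferred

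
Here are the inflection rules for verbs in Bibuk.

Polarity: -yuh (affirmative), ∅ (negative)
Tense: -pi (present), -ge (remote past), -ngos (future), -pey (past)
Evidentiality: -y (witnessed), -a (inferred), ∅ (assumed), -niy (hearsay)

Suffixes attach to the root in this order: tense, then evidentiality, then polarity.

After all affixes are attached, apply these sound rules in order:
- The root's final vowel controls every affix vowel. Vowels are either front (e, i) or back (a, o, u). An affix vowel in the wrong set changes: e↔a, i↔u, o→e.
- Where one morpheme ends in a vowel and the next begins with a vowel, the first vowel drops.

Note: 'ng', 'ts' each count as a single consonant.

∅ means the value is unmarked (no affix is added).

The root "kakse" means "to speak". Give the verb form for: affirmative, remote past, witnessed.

kaksegeyyih

Attach tense remote past -ge → kaksege.
Attach evidentiality witnessed -y → kaksegey.
Attach polarity affirmative -yuh → kaksegeyyuh.
Apply vowel harmony: kaksegeyyuh → kaksegeyyih.
Vowel deletion: no change.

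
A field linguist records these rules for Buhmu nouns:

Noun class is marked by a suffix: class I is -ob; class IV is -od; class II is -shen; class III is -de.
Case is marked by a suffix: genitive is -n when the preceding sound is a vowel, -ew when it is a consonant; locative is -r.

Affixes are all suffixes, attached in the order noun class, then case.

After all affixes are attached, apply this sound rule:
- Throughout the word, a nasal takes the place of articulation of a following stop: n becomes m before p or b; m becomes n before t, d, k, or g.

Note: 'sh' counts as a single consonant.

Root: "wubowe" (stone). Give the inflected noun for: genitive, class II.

Attach noun class class II -shen → wuboweshen.
Attach case genitive -ew (after consonant 'n') → wuboweshenew.
Nasal assimilation: no change.

wuboweshenew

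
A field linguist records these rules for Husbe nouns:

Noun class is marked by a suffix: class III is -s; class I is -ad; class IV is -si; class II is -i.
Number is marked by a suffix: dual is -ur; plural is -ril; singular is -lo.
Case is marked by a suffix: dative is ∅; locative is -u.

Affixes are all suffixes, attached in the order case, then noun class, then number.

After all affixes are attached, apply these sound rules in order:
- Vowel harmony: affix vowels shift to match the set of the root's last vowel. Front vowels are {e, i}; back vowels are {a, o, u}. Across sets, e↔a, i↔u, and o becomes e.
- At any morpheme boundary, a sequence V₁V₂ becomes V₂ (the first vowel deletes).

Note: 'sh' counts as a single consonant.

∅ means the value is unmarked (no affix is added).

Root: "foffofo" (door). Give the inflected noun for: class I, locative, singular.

foffofadlo

Attach case locative -u → foffofou.
Attach noun class class I -ad → foffofouad.
Attach number singular -lo → foffofouadlo.
Vowel harmony: no change.
Apply vowel deletion: foffofouadlo → foffofadlo.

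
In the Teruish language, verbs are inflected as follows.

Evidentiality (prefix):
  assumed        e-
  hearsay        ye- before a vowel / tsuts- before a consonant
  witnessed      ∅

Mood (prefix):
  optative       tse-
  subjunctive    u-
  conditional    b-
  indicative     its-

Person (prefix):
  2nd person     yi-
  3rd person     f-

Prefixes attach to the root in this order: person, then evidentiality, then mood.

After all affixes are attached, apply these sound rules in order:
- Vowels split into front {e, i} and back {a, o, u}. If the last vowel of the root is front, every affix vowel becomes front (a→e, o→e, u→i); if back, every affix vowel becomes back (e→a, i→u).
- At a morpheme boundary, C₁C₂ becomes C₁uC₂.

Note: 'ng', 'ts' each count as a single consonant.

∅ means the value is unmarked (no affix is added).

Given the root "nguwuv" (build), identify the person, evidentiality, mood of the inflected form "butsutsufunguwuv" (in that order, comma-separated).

3rd person, hearsay, conditional

Segment: b-tsuts-f-nguwuv.
person: f- → 3rd person.
evidentiality: ye/tsuts- → hearsay.
mood: b- → conditional.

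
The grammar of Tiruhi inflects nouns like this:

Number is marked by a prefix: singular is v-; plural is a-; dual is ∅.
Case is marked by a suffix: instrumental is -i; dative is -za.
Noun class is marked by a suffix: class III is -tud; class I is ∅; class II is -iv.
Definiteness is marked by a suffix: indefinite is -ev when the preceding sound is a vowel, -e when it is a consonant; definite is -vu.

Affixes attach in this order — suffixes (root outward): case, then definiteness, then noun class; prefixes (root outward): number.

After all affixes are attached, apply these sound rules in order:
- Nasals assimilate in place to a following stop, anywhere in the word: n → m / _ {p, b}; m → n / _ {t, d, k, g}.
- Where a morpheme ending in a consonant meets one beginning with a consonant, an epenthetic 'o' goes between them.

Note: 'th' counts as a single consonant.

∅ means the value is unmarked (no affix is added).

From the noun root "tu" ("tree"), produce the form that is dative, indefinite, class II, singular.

votuzaeviv

Attach case dative -za → tuza.
Attach definiteness indefinite -ev (after vowel 'a') → tuzaev.
Attach number singular v- → vtuzaev.
Attach noun class class II -iv → vtuzaeviv.
Nasal assimilation: no change.
Apply epenthesis: vtuzaeviv → votuzaeviv.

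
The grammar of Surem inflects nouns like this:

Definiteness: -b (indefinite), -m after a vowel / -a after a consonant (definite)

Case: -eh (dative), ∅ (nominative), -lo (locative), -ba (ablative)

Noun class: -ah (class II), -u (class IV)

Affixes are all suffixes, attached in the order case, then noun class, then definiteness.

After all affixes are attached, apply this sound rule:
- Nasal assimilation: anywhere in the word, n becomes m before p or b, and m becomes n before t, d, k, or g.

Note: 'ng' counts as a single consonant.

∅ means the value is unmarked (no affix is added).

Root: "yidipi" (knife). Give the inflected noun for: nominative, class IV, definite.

yidipium

case = nominative: zero marking, form stays yidipi.
Attach noun class class IV -u → yidipiu.
Attach definiteness definite -m (after vowel 'u') → yidipium.
Nasal assimilation: no change.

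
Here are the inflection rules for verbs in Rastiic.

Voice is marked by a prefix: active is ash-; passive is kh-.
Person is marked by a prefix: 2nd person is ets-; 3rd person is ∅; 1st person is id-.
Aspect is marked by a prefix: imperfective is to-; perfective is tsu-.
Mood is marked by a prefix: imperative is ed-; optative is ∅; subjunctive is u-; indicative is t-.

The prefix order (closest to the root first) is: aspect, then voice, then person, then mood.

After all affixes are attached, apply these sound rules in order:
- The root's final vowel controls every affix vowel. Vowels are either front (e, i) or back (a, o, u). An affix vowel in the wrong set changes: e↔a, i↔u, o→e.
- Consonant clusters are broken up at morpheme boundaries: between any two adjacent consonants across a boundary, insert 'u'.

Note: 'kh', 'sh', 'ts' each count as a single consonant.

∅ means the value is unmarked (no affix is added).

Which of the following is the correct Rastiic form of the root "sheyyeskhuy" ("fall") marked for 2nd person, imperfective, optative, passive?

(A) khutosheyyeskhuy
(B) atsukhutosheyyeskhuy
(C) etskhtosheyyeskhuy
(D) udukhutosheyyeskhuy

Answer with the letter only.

B

Attach aspect imperfective to- → tosheyyeskhuy.
Attach voice passive kh- → khtosheyyeskhuy.
Attach person 2nd person ets- → etskhtosheyyeskhuy.
mood = optative: zero marking, form stays etskhtosheyyeskhuy.
Apply vowel harmony: etskhtosheyyeskhuy → atskhtosheyyeskhuy.
Apply epenthesis: atskhtosheyyeskhuy → atsukhutosheyyeskhuy.
So the correct form is atsukhutosheyyeskhuy, option (B).
(D) udukhutosheyyeskhuy is wrong: it uses 1st person instead of 2nd person for person.
(C) etskhtosheyyeskhuy is wrong: it fails to apply the sound rule(s).
(A) khutosheyyeskhuy is wrong: it uses 3rd person instead of 2nd person for person.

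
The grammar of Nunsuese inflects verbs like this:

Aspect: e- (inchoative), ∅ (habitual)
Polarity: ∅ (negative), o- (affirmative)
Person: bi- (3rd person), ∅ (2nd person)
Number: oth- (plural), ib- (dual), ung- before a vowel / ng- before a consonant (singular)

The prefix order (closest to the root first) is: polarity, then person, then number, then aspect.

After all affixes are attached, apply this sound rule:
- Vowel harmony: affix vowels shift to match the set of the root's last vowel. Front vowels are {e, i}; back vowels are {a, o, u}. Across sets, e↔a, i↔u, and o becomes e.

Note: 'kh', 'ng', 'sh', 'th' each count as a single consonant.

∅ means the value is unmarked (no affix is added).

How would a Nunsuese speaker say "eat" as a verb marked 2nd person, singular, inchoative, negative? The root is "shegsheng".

engshegsheng

polarity = negative: zero marking, form stays shegsheng.
person = 2nd person: zero marking, form stays shegsheng.
Attach number singular ng- (before consonant 'sh') → ngshegsheng.
Attach aspect inchoative e- → engshegsheng.
Vowel harmony: no change.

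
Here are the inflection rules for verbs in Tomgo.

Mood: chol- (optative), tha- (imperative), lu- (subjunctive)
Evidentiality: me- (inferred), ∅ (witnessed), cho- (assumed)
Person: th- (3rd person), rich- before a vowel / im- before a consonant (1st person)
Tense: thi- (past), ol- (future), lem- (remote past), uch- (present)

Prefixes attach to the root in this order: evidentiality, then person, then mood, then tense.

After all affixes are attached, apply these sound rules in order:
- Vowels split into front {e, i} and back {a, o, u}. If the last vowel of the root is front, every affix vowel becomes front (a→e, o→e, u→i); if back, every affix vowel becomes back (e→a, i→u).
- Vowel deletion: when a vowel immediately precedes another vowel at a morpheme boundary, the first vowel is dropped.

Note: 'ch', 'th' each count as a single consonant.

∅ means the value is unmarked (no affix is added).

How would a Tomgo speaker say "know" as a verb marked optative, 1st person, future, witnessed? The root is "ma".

olcholumma

evidentiality = witnessed: zero marking, form stays ma.
Attach person 1st person im- (before consonant 'm') → imma.
Attach mood optative chol- → cholimma.
Attach tense future ol- → olcholimma.
Apply vowel harmony: olcholimma → olcholumma.
Vowel deletion: no change.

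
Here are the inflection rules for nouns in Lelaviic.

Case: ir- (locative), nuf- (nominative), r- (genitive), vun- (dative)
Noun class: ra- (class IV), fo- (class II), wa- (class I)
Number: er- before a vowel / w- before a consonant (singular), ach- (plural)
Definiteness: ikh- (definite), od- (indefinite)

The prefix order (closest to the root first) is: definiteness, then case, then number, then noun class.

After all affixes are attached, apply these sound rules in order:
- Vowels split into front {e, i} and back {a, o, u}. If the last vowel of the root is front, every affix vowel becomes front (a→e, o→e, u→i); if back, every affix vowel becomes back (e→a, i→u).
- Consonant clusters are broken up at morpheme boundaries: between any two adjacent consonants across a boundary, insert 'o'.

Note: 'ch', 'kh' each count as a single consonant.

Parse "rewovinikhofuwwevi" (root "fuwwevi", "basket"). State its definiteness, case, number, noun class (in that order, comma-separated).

Segment: ra-w-vun-ikh-fuwwevi.
definiteness: ikh- → definite.
case: vun- → dative.
number: er/w- → singular.
noun class: ra- → class IV.

definite, dative, singular, class IV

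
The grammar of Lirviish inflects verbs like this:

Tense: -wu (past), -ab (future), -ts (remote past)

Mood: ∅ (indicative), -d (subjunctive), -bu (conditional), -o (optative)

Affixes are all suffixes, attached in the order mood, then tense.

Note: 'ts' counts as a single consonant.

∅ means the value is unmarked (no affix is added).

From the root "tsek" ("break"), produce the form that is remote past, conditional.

tsekbuts

Attach mood conditional -bu → tsekbu.
Attach tense remote past -ts → tsekbuts.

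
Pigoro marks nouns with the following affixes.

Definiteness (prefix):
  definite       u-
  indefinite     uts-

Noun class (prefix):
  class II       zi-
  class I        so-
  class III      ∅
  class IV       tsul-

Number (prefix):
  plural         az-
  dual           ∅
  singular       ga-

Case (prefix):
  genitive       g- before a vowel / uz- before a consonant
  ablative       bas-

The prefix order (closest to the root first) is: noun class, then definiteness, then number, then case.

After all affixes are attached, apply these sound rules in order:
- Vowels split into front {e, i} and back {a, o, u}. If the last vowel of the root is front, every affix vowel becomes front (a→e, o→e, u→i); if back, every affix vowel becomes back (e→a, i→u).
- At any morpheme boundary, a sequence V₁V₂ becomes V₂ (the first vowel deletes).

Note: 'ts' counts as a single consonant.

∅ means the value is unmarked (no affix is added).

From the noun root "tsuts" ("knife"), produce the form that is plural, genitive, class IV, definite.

Attach noun class class IV tsul- → tsultsuts.
Attach definiteness definite u- → utsultsuts.
Attach number plural az- → azutsultsuts.
Attach case genitive g- (before vowel 'a') → gazutsultsuts.
Vowel harmony: no change.
Vowel deletion: no change.

gazutsultsuts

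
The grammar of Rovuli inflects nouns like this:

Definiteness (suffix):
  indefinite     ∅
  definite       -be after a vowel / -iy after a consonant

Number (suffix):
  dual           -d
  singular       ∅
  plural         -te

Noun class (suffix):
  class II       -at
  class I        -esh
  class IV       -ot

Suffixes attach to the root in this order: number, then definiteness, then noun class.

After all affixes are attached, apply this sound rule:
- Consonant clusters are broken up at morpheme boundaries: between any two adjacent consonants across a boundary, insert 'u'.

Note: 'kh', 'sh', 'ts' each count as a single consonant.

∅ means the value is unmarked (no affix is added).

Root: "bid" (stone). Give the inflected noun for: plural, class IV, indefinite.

biduteot

Attach number plural -te → bidte.
definiteness = indefinite: zero marking, form stays bidte.
Attach noun class class IV -ot → bidteot.
Apply epenthesis: bidteot → biduteot.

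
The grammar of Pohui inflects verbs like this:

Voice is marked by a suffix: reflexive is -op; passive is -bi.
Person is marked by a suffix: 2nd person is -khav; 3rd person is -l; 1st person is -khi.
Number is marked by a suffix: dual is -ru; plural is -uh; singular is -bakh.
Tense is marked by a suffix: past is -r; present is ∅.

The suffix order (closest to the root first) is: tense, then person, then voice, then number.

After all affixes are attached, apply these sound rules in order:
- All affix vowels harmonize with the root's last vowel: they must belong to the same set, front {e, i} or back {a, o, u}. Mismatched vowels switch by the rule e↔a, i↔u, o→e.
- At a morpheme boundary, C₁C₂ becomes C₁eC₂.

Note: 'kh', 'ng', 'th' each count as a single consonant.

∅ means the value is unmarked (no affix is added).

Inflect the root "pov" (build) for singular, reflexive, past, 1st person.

poverekhuopebakh

Attach tense past -r → povr.
Attach person 1st person -khi → povrkhi.
Attach voice reflexive -op → povrkhiop.
Attach number singular -bakh → povrkhiopbakh.
Apply vowel harmony: povrkhiopbakh → povrkhuopbakh.
Apply epenthesis: povrkhuopbakh → poverekhuopebakh.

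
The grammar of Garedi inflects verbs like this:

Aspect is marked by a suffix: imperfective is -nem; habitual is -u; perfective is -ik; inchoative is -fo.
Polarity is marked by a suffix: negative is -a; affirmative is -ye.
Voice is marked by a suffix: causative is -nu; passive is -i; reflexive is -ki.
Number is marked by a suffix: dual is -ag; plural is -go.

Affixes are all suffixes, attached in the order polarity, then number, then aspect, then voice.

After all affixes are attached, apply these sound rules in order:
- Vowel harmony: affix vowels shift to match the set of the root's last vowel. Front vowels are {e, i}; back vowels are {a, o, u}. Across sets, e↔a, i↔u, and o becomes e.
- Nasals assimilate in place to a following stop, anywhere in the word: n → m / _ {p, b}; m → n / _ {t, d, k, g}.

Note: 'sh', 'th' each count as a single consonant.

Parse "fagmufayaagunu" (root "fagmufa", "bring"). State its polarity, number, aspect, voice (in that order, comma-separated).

affirmative, dual, habitual, causative

Segment: fagmufa-ye-ag-u-nu.
polarity: -ye → affirmative.
number: -ag → dual.
aspect: -u → habitual.
voice: -nu → causative.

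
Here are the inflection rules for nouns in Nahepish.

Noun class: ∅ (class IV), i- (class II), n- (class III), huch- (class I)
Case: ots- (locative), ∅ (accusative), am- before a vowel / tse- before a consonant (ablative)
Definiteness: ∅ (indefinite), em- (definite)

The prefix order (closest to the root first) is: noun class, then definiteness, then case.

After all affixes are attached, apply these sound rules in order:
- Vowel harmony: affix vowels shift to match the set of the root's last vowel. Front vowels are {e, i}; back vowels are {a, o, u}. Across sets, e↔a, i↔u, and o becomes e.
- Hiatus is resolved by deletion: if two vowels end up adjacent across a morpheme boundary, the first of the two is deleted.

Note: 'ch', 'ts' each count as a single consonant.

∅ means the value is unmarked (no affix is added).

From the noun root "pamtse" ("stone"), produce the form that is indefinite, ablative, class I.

tsehichpamtse

Attach noun class class I huch- → huchpamtse.
definiteness = indefinite: zero marking, form stays huchpamtse.
Attach case ablative tse- (before consonant 'h') → tsehuchpamtse.
Apply vowel harmony: tsehuchpamtse → tsehichpamtse.
Vowel deletion: no change.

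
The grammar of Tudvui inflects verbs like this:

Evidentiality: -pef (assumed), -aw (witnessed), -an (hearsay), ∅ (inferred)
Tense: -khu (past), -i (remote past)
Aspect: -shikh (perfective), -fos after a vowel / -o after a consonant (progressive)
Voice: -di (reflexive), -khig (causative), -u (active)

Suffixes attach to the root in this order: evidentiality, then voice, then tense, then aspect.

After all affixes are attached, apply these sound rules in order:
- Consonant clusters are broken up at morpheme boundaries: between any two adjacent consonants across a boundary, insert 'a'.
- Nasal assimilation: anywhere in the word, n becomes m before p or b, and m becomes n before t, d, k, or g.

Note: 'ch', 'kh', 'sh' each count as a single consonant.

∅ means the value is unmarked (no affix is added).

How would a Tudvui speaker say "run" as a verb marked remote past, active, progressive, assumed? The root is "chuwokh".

chuwokhapefuifos

Attach evidentiality assumed -pef → chuwokhpef.
Attach voice active -u → chuwokhpefu.
Attach tense remote past -i → chuwokhpefui.
Attach aspect progressive -fos (after vowel 'i') → chuwokhpefuifos.
Apply epenthesis: chuwokhpefuifos → chuwokhapefuifos.
Nasal assimilation: no change.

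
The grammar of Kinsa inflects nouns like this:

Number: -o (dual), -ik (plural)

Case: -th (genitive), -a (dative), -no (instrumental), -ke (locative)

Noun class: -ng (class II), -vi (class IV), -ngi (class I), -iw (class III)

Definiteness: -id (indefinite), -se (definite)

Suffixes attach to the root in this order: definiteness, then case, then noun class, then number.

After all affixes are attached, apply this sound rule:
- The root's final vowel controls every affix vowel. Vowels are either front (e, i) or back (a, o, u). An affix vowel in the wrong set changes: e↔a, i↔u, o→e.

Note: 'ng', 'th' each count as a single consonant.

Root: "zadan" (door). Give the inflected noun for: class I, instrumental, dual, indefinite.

zadanudnonguo

Attach definiteness indefinite -id → zadanid.
Attach case instrumental -no → zadanidno.
Attach noun class class I -ngi → zadanidnongi.
Attach number dual -o → zadanidnongio.
Apply vowel harmony: zadanidnongio → zadanudnonguo.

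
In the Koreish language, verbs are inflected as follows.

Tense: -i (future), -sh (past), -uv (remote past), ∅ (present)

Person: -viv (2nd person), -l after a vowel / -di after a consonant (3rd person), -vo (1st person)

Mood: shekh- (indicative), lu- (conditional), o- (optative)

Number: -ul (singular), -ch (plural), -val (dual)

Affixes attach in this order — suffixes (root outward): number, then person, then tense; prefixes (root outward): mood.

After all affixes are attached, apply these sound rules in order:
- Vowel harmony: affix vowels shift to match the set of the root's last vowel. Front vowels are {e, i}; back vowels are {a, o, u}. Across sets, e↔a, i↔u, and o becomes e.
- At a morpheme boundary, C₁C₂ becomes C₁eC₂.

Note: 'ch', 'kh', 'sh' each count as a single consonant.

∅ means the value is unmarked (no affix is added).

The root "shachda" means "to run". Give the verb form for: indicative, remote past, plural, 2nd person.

shakheshachdachevuvuv

Attach number plural -ch → shachdach.
Attach person 2nd person -viv → shachdachviv.
Attach mood indicative shekh- → shekhshachdachviv.
Attach tense remote past -uv → shekhshachdachvivuv.
Apply vowel harmony: shekhshachdachvivuv → shakhshachdachvuvuv.
Apply epenthesis: shakhshachdachvuvuv → shakheshachdachevuvuv.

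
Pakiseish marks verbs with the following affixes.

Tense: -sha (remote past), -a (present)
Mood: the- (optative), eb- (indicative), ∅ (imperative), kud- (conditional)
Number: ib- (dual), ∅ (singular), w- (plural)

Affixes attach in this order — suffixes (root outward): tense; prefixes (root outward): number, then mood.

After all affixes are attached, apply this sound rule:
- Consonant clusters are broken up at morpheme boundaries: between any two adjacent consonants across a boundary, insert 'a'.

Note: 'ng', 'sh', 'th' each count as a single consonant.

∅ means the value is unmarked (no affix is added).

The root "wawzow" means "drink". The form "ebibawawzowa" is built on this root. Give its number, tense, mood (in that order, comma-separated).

dual, present, indicative

Segment: eb-ib-wawzow-a.
number: ib- → dual.
tense: -a → present.
mood: eb- → indicative.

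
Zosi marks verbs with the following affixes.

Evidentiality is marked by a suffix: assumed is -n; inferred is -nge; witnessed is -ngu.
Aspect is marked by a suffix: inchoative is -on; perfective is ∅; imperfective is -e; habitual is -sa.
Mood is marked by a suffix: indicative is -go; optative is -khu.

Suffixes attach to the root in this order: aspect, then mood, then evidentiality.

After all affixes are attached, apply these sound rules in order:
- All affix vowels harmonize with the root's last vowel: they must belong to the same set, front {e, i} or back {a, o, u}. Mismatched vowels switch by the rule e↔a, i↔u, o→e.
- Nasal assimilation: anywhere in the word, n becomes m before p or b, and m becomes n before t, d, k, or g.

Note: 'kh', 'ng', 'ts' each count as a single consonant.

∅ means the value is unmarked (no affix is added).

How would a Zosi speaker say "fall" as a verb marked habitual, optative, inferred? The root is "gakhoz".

gakhozsakhunga

Attach aspect habitual -sa → gakhozsa.
Attach mood optative -khu → gakhozsakhu.
Attach evidentiality inferred -nge → gakhozsakhunge.
Apply vowel harmony: gakhozsakhunge → gakhozsakhunga.
Nasal assimilation: no change.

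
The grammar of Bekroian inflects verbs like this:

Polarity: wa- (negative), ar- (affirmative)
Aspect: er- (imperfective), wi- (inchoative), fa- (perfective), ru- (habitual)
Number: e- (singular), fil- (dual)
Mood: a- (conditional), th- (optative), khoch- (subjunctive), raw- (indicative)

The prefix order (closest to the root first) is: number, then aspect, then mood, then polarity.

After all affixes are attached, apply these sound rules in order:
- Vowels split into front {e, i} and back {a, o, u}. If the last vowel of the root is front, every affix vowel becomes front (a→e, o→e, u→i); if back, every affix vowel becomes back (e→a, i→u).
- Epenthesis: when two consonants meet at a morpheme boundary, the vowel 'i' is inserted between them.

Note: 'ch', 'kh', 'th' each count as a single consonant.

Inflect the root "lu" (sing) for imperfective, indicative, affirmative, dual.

arirawarifulilu

Attach number dual fil- → fillu.
Attach aspect imperfective er- → erfillu.
Attach mood indicative raw- → rawerfillu.
Attach polarity affirmative ar- → arrawerfillu.
Apply vowel harmony: arrawerfillu → arrawarfullu.
Apply epenthesis: arrawarfullu → arirawarifulilu.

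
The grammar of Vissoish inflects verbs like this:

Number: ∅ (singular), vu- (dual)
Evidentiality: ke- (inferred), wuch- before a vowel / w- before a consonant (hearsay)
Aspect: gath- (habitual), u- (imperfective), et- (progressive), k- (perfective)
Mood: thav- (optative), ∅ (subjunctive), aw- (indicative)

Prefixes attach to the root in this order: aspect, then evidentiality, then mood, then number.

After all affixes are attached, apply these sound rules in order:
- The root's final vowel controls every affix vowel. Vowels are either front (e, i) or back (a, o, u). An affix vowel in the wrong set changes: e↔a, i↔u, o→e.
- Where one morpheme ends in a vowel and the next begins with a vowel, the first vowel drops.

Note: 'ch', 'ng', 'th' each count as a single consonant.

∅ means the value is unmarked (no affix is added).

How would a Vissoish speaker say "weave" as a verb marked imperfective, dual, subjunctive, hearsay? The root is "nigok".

Attach aspect imperfective u- → unigok.
Attach evidentiality hearsay wuch- (before vowel 'u') → wuchunigok.
mood = subjunctive: zero marking, form stays wuchunigok.
Attach number dual vu- → vuwuchunigok.
Vowel harmony: no change.
Vowel deletion: no change.

vuwuchunigok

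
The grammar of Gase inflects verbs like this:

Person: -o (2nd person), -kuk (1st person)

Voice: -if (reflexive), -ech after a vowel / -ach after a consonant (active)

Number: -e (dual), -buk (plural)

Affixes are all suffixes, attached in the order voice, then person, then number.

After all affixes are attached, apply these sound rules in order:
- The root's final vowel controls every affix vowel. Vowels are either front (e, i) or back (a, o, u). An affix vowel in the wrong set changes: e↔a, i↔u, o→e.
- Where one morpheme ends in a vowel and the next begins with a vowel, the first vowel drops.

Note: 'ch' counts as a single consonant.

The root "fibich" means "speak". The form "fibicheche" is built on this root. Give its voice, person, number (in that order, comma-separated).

active, 2nd person, dual

Segment: fibich-ach-o-e.
voice: -ech/ach → active.
person: -o → 2nd person.
number: -e → dual.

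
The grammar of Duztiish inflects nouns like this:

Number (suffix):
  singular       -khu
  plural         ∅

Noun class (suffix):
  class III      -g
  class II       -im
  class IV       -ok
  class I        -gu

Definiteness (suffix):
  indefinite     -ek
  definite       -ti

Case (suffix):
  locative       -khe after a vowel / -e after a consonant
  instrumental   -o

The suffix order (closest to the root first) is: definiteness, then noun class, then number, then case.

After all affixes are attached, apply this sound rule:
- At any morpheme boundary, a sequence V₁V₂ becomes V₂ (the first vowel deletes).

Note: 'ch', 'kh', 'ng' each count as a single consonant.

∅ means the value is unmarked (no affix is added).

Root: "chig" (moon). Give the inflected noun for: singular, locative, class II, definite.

chigtimkhukhe

Attach definiteness definite -ti → chigti.
Attach noun class class II -im → chigtiim.
Attach number singular -khu → chigtiimkhu.
Attach case locative -khe (after vowel 'u') → chigtiimkhukhe.
Apply vowel deletion: chigtiimkhukhe → chigtimkhukhe.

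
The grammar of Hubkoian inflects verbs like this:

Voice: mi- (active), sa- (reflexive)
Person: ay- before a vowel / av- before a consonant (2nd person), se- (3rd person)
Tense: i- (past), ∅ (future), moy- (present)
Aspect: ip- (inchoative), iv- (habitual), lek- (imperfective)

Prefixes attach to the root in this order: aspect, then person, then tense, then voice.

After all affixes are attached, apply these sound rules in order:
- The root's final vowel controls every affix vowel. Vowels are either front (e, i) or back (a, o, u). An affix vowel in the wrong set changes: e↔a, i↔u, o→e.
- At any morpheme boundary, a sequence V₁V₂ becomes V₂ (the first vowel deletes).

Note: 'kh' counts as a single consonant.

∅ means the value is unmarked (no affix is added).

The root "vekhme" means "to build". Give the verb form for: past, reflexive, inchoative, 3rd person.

sisipvekhme

Attach aspect inchoative ip- → ipvekhme.
Attach person 3rd person se- → seipvekhme.
Attach tense past i- → iseipvekhme.
Attach voice reflexive sa- → saiseipvekhme.
Apply vowel harmony: saiseipvekhme → seiseipvekhme.
Apply vowel deletion: seiseipvekhme → sisipvekhme.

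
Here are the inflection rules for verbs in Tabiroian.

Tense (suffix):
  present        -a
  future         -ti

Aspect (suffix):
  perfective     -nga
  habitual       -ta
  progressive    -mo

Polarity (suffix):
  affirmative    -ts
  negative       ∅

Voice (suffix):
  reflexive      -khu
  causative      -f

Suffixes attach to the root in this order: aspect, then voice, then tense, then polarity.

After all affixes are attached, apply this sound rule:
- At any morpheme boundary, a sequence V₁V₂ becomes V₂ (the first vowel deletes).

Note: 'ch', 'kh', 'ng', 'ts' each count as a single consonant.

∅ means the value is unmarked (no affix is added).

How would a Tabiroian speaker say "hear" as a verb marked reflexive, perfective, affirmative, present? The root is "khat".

Attach aspect perfective -nga → khatnga.
Attach voice reflexive -khu → khatngakhu.
Attach tense present -a → khatngakhua.
Attach polarity affirmative -ts → khatngakhuats.
Apply vowel deletion: khatngakhuats → khatngakhats.

khatngakhats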